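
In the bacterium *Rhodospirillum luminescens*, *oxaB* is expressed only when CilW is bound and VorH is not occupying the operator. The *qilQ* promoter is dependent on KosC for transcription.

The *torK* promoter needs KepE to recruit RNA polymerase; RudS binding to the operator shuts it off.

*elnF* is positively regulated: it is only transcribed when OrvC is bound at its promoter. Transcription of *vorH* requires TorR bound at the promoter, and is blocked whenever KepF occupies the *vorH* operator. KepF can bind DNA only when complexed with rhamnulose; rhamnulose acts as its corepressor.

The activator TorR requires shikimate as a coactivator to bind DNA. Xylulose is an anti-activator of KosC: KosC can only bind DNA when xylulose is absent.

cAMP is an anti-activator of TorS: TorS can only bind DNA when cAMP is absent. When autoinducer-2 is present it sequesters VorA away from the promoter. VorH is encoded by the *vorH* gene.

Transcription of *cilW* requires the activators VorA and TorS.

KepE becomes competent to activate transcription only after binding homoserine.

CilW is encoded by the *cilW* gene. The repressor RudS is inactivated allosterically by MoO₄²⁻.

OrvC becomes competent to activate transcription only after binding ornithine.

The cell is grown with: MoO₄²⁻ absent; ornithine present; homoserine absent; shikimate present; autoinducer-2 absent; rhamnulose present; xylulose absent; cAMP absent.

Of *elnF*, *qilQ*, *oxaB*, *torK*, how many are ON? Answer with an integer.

3

Ornithine is present, so OrvC is active.
No repressor is bound and OrvC is active, so *elnF* is transcribed.
→ *elnF* is ON.
Xylulose is absent, so KosC is active.
No repressor is bound and KosC is active, so *qilQ* is transcribed.
→ *qilQ* is ON.
Shikimate is present, so TorR is active.
Rhamnulose is present, so KepF is active.
With repressor KepF bound, *vorH* is not transcribed.
So VorH is not produced.
Autoinducer-2 is absent, so VorA is active.
cAMP is absent, so TorS is active.
No repressor is bound and VorA and TorS are active, so *cilW* is transcribed.
So CilW is produced and active.
No repressor is bound and CilW is active, so *oxaB* is transcribed.
→ *oxaB* is ON.
Homoserine is absent, so KepE is inactive.
MoO₄²⁻ is absent, so RudS is active.
With repressor RudS bound, *torK* is not transcribed.
→ *torK* is OFF.
3 of the 4 genes are transcribed.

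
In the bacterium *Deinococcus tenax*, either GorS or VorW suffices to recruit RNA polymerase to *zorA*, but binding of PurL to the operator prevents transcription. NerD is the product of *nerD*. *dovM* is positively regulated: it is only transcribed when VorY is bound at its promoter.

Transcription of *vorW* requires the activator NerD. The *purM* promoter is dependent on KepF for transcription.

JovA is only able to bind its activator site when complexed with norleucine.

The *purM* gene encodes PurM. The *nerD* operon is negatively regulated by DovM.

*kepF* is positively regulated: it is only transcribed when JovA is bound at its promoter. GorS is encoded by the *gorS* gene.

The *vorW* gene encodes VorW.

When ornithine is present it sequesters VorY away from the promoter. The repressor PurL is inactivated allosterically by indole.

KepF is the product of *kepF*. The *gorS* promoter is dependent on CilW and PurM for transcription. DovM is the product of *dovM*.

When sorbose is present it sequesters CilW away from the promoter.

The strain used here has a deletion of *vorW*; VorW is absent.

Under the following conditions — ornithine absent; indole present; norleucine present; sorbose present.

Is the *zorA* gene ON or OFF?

OFF

Sorbose is present, so CilW is inactive.
Norleucine is present, so JovA is active.
No repressor is bound and JovA is active, so *kepF* is transcribed.
So KepF is produced and active.
No repressor is bound and KepF is active, so *purM* is transcribed.
So PurM is produced and active.
Required activator CilW is absent, so *gorS* is not transcribed.
So GorS is not produced.
VorW is non-functional in this strain, so it has no effect.
Indole is present, so PurL is inactive.
No activator is available at the *zorA* promoter, so *zorA* is not transcribed.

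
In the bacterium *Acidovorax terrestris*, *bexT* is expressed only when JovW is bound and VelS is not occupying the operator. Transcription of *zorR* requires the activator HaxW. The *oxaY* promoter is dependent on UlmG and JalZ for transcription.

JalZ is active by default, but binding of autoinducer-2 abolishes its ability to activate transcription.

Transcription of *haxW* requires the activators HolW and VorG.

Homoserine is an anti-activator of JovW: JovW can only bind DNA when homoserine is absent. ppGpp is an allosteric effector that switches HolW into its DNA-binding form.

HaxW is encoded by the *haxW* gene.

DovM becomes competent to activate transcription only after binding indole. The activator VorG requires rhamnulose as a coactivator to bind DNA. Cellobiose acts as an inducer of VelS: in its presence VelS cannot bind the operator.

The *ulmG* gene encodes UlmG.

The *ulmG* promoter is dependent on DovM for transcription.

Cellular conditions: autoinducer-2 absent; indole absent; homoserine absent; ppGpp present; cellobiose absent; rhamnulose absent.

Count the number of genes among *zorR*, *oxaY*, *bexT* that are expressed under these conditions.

0

ppGpp is present, so HolW is active.
Rhamnulose is absent, so VorG is inactive.
Required activator VorG is absent, so *haxW* is not transcribed.
So HaxW is not produced.
Required activator HaxW is absent, so *zorR* is not transcribed.
→ *zorR* is OFF.
Indole is absent, so DovM is inactive.
Required activator DovM is absent, so *ulmG* is not transcribed.
So UlmG is not produced.
Autoinducer-2 is absent, so JalZ is active.
Required activator UlmG is absent, so *oxaY* is not transcribed.
→ *oxaY* is OFF.
Homoserine is absent, so JovW is active.
Cellobiose is absent, so VelS is active.
With repressor VelS bound, *bexT* is not transcribed.
→ *bexT* is OFF.
0 of the 3 genes are transcribed.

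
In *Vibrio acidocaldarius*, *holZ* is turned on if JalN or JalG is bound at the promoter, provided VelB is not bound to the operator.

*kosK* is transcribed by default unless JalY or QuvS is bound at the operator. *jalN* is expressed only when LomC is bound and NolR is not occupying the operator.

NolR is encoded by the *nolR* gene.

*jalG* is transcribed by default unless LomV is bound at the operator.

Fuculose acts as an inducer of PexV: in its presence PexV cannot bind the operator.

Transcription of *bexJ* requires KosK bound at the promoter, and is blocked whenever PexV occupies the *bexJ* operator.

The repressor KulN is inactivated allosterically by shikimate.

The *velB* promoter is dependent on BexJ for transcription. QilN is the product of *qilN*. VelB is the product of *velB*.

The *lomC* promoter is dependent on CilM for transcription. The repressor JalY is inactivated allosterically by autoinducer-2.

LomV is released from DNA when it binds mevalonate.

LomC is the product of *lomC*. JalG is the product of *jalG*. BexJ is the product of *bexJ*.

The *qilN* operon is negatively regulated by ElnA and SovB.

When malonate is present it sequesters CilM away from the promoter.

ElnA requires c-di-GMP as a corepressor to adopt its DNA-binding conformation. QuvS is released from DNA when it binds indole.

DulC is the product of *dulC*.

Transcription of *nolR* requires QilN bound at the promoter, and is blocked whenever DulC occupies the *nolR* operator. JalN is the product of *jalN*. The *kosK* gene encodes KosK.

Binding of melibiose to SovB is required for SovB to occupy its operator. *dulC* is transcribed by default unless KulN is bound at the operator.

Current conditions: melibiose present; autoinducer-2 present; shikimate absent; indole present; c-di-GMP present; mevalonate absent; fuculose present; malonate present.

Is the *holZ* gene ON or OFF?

OFF

Autoinducer-2 is present, so JalY is inactive.
Indole is present, so QuvS is inactive.
With no repressor bound, *kosK* is transcribed.
So KosK is produced and active.
Fuculose is present, so PexV is inactive.
No repressor is bound and KosK is active, so *bexJ* is transcribed.
So BexJ is produced and active.
No repressor is bound and BexJ is active, so *velB* is transcribed.
So VelB is produced and active.
Malonate is present, so CilM is inactive.
Required activator CilM is absent, so *lomC* is not transcribed.
So LomC is not produced.
Shikimate is absent, so KulN is active.
With repressor KulN bound, *dulC* is not transcribed.
So DulC is not produced.
c-di-GMP is present, so ElnA is active.
Melibiose is present, so SovB is active.
With repressor ElnA bound, *qilN* is not transcribed.
So QilN is not produced.
Required activator QilN is absent, so *nolR* is not transcribed.
So NolR is not produced.
Required activator LomC is absent, so *jalN* is not transcribed.
So JalN is not produced.
Mevalonate is absent, so LomV is active.
With repressor LomV bound, *jalG* is not transcribed.
So JalG is not produced.
With repressor VelB bound, *holZ* is not transcribed.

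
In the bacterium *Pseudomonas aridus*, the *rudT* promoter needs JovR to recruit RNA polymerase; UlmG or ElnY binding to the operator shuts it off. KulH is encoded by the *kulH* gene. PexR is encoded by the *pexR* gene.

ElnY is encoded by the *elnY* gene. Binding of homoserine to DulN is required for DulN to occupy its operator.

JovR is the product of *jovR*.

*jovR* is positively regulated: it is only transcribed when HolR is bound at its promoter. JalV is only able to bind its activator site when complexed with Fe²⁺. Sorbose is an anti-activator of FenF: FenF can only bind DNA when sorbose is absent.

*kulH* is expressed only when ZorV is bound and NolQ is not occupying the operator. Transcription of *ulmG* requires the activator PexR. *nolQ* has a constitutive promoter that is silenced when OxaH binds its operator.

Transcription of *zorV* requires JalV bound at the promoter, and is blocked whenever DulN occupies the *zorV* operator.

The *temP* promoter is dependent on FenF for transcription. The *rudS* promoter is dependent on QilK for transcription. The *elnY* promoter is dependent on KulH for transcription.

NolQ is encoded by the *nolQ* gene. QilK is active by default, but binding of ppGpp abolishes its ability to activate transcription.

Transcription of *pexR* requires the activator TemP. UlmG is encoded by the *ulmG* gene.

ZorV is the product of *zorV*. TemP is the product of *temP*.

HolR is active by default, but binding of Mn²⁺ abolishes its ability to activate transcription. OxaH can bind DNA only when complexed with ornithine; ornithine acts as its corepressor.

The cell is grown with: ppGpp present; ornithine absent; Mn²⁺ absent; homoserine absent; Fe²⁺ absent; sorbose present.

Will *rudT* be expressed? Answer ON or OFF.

Sorbose is present, so FenF is inactive.
Required activator FenF is absent, so *temP* is not transcribed.
So TemP is not produced.
Required activator TemP is absent, so *pexR* is not transcribed.
So PexR is not produced.
Required activator PexR is absent, so *ulmG* is not transcribed.
So UlmG is not produced.
Mn²⁺ is absent, so HolR is active.
No repressor is bound and HolR is active, so *jovR* is transcribed.
So JovR is produced and active.
Homoserine is absent, so DulN is inactive.
Fe²⁺ is absent, so JalV is inactive.
Required activator JalV is absent, so *zorV* is not transcribed.
So ZorV is not produced.
Ornithine is absent, so OxaH is inactive.
With no repressor bound, *nolQ* is transcribed.
So NolQ is produced and active.
With repressor NolQ bound, *kulH* is not transcribed.
So KulH is not produced.
Required activator KulH is absent, so *elnY* is not transcribed.
So ElnY is not produced.
No repressor is bound and JovR is active, so *rudT* is transcribed.

ON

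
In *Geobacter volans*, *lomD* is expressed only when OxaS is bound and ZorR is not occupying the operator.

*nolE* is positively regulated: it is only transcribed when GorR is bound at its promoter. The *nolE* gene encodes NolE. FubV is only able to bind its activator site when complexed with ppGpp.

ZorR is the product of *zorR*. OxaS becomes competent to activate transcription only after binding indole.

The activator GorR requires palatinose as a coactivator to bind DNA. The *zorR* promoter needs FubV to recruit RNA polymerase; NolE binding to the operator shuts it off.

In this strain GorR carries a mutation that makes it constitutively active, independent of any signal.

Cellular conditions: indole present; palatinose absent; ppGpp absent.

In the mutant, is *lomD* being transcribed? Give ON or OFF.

Indole is present, so OxaS is active.
ppGpp is absent, so FubV is inactive.
GorR is constitutively active in this strain.
No repressor is bound and GorR is active, so *nolE* is transcribed.
So NolE is produced and active.
With repressor NolE bound, *zorR* is not transcribed.
So ZorR is not produced.
No repressor is bound and OxaS is active, so *lomD* is transcribed.

ON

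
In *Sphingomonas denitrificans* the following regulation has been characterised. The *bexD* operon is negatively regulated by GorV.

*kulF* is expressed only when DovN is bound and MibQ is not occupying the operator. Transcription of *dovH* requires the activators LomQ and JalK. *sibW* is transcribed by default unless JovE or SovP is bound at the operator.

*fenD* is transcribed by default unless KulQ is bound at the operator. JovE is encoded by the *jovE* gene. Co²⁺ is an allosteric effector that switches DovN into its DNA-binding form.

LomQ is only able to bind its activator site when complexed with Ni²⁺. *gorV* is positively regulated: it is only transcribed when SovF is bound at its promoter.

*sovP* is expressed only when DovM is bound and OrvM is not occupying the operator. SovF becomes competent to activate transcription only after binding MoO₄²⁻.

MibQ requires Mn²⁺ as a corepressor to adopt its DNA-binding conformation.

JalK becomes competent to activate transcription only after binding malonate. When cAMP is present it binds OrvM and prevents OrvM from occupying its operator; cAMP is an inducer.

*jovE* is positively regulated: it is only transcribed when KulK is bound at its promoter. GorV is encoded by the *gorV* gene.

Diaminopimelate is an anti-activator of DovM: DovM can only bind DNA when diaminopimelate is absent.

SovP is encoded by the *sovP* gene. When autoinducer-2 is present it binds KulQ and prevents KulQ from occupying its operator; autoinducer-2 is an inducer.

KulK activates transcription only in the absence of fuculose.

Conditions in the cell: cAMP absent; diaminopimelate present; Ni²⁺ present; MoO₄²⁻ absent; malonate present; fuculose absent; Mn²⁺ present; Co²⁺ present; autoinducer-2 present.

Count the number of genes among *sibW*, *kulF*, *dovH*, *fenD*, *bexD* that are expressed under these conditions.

Fuculose is absent, so KulK is active.
No repressor is bound and KulK is active, so *jovE* is transcribed.
So JovE is produced and active.
Diaminopimelate is present, so DovM is inactive.
cAMP is absent, so OrvM is active.
With repressor OrvM bound, *sovP* is not transcribed.
So SovP is not produced.
With repressor JovE bound, *sibW* is not transcribed.
→ *sibW* is OFF.
Co²⁺ is present, so DovN is active.
Mn²⁺ is present, so MibQ is active.
With repressor MibQ bound, *kulF* is not transcribed.
→ *kulF* is OFF.
Ni²⁺ is present, so LomQ is active.
Malonate is present, so JalK is active.
No repressor is bound and LomQ and JalK are active, so *dovH* is transcribed.
→ *dovH* is ON.
Autoinducer-2 is present, so KulQ is inactive.
With no repressor bound, *fenD* is transcribed.
→ *fenD* is ON.
MoO₄²⁻ is absent, so SovF is inactive.
Required activator SovF is absent, so *gorV* is not transcribed.
So GorV is not produced.
With no repressor bound, *bexD* is transcribed.
→ *bexD* is ON.
3 of the 5 genes are transcribed.

3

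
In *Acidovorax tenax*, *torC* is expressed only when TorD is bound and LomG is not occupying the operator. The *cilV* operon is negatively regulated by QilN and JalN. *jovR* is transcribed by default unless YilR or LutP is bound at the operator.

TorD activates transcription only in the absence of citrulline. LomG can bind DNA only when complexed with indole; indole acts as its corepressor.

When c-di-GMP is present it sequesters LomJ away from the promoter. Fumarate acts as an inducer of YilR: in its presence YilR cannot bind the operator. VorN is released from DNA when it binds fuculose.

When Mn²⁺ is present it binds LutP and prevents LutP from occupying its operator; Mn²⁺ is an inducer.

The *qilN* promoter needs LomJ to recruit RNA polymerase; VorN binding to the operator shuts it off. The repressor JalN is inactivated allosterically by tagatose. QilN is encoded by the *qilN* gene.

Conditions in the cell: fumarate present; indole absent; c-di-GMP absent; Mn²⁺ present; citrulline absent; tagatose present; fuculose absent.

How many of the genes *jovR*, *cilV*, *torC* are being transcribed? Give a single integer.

Fumarate is present, so YilR is inactive.
Mn²⁺ is present, so LutP is inactive.
With no repressor bound, *jovR* is transcribed.
→ *jovR* is ON.
Fuculose is absent, so VorN is active.
c-di-GMP is absent, so LomJ is active.
With repressor VorN bound, *qilN* is not transcribed.
So QilN is not produced.
Tagatose is present, so JalN is inactive.
With no repressor bound, *cilV* is transcribed.
→ *cilV* is ON.
Citrulline is absent, so TorD is active.
Indole is absent, so LomG is inactive.
No repressor is bound and TorD is active, so *torC* is transcribed.
→ *torC* is ON.
3 of the 3 genes are transcribed.

3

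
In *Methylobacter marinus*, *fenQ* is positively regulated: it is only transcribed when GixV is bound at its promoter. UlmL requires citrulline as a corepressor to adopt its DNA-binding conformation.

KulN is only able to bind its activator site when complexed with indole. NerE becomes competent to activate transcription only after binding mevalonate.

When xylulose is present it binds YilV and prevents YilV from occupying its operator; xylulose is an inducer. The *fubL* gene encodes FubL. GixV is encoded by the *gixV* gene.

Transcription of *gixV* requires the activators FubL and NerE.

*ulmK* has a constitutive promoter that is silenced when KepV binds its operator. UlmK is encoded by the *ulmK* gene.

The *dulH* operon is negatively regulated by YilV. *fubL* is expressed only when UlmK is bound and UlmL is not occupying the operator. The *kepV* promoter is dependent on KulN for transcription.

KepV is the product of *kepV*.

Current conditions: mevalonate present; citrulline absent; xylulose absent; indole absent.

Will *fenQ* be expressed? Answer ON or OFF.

Indole is absent, so KulN is inactive.
Required activator KulN is absent, so *kepV* is not transcribed.
So KepV is not produced.
With no repressor bound, *ulmK* is transcribed.
So UlmK is produced and active.
Citrulline is absent, so UlmL is inactive.
No repressor is bound and UlmK is active, so *fubL* is transcribed.
So FubL is produced and active.
Mevalonate is present, so NerE is active.
No repressor is bound and FubL and NerE are active, so *gixV* is transcribed.
So GixV is produced and active.
No repressor is bound and GixV is active, so *fenQ* is transcribed.

ON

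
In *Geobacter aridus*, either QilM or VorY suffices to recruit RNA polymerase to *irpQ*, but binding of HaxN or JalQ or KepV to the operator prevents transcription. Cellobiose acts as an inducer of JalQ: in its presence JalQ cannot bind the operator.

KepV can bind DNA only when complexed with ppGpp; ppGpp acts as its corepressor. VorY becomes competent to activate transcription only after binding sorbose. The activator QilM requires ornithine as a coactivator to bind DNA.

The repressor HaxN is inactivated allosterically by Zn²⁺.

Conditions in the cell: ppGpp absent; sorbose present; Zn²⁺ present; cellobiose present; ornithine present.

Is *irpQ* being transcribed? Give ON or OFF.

ON

Zn²⁺ is present, so HaxN is inactive.
Cellobiose is present, so JalQ is inactive.
ppGpp is absent, so KepV is inactive.
Ornithine is present, so QilM is active.
Sorbose is present, so VorY is active.
Activator QilM is present, so *irpQ* is transcribed.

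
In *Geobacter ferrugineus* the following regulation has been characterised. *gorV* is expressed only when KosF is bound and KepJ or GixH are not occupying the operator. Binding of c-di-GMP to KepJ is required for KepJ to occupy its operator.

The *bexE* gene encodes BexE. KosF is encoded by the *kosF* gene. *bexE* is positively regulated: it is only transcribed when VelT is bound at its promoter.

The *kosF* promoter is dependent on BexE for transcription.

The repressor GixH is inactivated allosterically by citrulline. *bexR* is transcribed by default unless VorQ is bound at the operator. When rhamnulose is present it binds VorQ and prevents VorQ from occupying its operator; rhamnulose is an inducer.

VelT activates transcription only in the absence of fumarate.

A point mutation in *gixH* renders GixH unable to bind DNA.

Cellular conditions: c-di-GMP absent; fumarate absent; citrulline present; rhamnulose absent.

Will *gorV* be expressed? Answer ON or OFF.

c-di-GMP is absent, so KepJ is inactive.
Fumarate is absent, so VelT is active.
No repressor is bound and VelT is active, so *bexE* is transcribed.
So BexE is produced and active.
No repressor is bound and BexE is active, so *kosF* is transcribed.
So KosF is produced and active.
GixH is non-functional in this strain, so it has no effect.
No repressor is bound and KosF is active, so *gorV* is transcribed.

ON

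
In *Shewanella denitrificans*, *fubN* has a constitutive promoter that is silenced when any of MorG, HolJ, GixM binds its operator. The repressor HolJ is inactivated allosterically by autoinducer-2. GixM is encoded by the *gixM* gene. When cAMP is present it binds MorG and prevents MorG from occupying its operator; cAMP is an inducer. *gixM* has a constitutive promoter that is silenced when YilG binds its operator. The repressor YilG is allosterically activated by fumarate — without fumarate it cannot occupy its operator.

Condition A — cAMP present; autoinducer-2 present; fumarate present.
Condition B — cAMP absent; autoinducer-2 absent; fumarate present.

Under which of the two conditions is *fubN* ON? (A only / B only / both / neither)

Condition A:
cAMP is present, so MorG is inactive.
Autoinducer-2 is present, so HolJ is inactive.
Fumarate is present, so YilG is active.
With repressor YilG bound, *gixM* is not transcribed.
So GixM is not produced.
With no repressor bound, *fubN* is transcribed.
→ *fubN* is ON in A.
Condition B:
cAMP is absent, so MorG is active.
Autoinducer-2 is absent, so HolJ is active.
Fumarate is present, so YilG is active.
With repressor YilG bound, *gixM* is not transcribed.
So GixM is not produced.
With repressor MorG bound, *fubN* is not transcribed.
→ *fubN* is OFF in B.

A only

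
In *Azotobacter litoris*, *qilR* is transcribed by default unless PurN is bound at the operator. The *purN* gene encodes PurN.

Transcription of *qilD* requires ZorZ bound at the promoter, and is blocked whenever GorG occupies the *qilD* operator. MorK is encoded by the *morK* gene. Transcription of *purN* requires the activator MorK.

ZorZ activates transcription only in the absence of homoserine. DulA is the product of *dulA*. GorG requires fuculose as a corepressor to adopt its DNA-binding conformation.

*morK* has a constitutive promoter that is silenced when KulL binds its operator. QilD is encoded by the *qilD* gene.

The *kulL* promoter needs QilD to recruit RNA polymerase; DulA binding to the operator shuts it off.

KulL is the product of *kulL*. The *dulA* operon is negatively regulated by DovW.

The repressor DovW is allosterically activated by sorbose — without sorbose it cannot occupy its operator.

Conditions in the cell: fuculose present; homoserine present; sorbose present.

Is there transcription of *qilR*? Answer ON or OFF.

Homoserine is present, so ZorZ is inactive.
Fuculose is present, so GorG is active.
With repressor GorG bound, *qilD* is not transcribed.
So QilD is not produced.
Sorbose is present, so DovW is active.
With repressor DovW bound, *dulA* is not transcribed.
So DulA is not produced.
Required activator QilD is absent, so *kulL* is not transcribed.
So KulL is not produced.
With no repressor bound, *morK* is transcribed.
So MorK is produced and active.
No repressor is bound and MorK is active, so *purN* is transcribed.
So PurN is produced and active.
With repressor PurN bound, *qilR* is not transcribed.

OFF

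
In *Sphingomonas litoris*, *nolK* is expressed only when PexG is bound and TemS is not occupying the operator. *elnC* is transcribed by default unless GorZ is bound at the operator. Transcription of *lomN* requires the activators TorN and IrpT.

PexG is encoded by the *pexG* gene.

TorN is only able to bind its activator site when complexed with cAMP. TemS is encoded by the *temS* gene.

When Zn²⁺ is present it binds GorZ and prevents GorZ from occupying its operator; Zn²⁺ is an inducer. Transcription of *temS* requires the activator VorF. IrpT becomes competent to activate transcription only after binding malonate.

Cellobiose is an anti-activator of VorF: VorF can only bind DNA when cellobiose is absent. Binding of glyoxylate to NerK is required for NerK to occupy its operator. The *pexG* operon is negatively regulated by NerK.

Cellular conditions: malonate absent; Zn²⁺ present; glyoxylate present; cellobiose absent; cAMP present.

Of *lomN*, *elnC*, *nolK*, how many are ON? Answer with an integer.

cAMP is present, so TorN is active.
Malonate is absent, so IrpT is inactive.
Required activator IrpT is absent, so *lomN* is not transcribed.
→ *lomN* is OFF.
Zn²⁺ is present, so GorZ is inactive.
With no repressor bound, *elnC* is transcribed.
→ *elnC* is ON.
Glyoxylate is present, so NerK is active.
With repressor NerK bound, *pexG* is not transcribed.
So PexG is not produced.
Cellobiose is absent, so VorF is active.
No repressor is bound and VorF is active, so *temS* is transcribed.
So TemS is produced and active.
With repressor TemS bound, *nolK* is not transcribed.
→ *nolK* is OFF.
1 of the 3 genes is transcribed.

1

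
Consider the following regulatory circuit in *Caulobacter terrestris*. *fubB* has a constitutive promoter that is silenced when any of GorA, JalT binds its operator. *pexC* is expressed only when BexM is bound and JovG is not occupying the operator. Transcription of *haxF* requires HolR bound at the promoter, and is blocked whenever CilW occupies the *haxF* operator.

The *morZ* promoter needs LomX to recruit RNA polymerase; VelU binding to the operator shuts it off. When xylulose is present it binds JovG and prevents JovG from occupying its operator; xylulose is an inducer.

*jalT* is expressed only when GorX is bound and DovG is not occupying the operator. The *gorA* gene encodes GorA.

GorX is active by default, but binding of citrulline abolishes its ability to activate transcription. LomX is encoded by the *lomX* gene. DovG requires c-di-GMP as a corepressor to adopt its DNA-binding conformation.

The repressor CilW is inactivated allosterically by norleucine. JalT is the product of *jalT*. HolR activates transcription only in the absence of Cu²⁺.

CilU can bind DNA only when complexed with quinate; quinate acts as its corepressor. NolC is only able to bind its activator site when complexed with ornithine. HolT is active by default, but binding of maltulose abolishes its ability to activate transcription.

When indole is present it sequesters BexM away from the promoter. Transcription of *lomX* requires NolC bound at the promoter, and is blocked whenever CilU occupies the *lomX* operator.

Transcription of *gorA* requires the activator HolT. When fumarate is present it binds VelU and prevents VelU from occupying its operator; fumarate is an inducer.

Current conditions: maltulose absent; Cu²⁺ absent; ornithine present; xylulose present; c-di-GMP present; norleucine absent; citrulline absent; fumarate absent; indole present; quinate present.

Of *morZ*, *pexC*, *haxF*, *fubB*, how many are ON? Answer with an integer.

Quinate is present, so CilU is active.
Ornithine is present, so NolC is active.
With repressor CilU bound, *lomX* is not transcribed.
So LomX is not produced.
Fumarate is absent, so VelU is active.
With repressor VelU bound, *morZ* is not transcribed.
→ *morZ* is OFF.
Xylulose is present, so JovG is inactive.
Indole is present, so BexM is inactive.
Required activator BexM is absent, so *pexC* is not transcribed.
→ *pexC* is OFF.
Norleucine is absent, so CilW is active.
Cu²⁺ is absent, so HolR is active.
With repressor CilW bound, *haxF* is not transcribed.
→ *haxF* is OFF.
Maltulose is absent, so HolT is active.
No repressor is bound and HolT is active, so *gorA* is transcribed.
So GorA is produced and active.
c-di-GMP is present, so DovG is active.
Citrulline is absent, so GorX is active.
With repressor DovG bound, *jalT* is not transcribed.
So JalT is not produced.
With repressor GorA bound, *fubB* is not transcribed.
→ *fubB* is OFF.
0 of the 4 genes are transcribed.

0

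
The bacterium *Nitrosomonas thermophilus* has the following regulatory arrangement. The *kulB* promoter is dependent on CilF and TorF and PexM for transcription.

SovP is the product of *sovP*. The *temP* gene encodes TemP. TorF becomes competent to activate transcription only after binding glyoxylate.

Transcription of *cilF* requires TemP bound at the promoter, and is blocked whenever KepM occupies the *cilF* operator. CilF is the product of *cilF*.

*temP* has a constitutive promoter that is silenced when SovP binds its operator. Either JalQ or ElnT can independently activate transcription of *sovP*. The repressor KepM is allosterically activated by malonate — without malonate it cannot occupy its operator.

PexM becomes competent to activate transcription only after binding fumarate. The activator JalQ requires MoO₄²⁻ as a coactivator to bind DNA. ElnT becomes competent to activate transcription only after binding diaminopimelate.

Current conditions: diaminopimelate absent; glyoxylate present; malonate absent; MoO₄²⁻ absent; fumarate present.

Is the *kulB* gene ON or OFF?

MoO₄²⁻ is absent, so JalQ is inactive.
Diaminopimelate is absent, so ElnT is inactive.
No activator is available at the *sovP* promoter, so *sovP* is not transcribed.
So SovP is not produced.
With no repressor bound, *temP* is transcribed.
So TemP is produced and active.
Malonate is absent, so KepM is inactive.
No repressor is bound and TemP is active, so *cilF* is transcribed.
So CilF is produced and active.
Glyoxylate is present, so TorF is active.
Fumarate is present, so PexM is active.
No repressor is bound and CilF and TorF and PexM are active, so *kulB* is transcribed.

ON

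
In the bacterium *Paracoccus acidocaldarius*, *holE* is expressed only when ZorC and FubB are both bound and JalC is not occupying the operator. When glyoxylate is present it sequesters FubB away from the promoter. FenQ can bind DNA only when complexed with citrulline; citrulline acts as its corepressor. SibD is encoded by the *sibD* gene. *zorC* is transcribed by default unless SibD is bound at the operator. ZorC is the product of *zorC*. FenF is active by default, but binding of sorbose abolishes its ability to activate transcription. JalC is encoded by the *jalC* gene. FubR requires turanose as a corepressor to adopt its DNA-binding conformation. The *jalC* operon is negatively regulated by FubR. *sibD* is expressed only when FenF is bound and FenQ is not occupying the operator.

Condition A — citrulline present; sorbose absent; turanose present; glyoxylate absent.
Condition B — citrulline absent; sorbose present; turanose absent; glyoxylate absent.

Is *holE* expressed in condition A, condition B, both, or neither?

A only

Condition A:
Citrulline is present, so FenQ is active.
Sorbose is absent, so FenF is active.
With repressor FenQ bound, *sibD* is not transcribed.
So SibD is not produced.
With no repressor bound, *zorC* is transcribed.
So ZorC is produced and active.
Turanose is present, so FubR is active.
With repressor FubR bound, *jalC* is not transcribed.
So JalC is not produced.
Glyoxylate is absent, so FubB is active.
No repressor is bound and ZorC and FubB are active, so *holE* is transcribed.
→ *holE* is ON in A.
Condition B:
Citrulline is absent, so FenQ is inactive.
Sorbose is present, so FenF is inactive.
Required activator FenF is absent, so *sibD* is not transcribed.
So SibD is not produced.
With no repressor bound, *zorC* is transcribed.
So ZorC is produced and active.
Turanose is absent, so FubR is inactive.
With no repressor bound, *jalC* is transcribed.
So JalC is produced and active.
Glyoxylate is absent, so FubB is active.
With repressor JalC bound, *holE* is not transcribed.
→ *holE* is OFF in B.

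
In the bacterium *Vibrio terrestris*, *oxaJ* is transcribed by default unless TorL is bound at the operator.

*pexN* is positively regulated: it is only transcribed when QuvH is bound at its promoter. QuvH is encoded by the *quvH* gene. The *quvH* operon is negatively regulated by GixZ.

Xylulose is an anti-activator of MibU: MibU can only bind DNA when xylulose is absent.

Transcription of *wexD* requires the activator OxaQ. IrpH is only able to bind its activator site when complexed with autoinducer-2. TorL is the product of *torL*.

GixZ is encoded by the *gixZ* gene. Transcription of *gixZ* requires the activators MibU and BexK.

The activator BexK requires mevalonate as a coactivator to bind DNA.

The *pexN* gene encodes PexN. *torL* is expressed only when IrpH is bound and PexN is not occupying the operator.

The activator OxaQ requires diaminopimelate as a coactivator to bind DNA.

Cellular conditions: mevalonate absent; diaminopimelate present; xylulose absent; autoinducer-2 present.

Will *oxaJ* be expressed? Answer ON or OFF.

Xylulose is absent, so MibU is active.
Mevalonate is absent, so BexK is inactive.
Required activator BexK is absent, so *gixZ* is not transcribed.
So GixZ is not produced.
With no repressor bound, *quvH* is transcribed.
So QuvH is produced and active.
No repressor is bound and QuvH is active, so *pexN* is transcribed.
So PexN is produced and active.
Autoinducer-2 is present, so IrpH is active.
With repressor PexN bound, *torL* is not transcribed.
So TorL is not produced.
With no repressor bound, *oxaJ* is transcribed.

ON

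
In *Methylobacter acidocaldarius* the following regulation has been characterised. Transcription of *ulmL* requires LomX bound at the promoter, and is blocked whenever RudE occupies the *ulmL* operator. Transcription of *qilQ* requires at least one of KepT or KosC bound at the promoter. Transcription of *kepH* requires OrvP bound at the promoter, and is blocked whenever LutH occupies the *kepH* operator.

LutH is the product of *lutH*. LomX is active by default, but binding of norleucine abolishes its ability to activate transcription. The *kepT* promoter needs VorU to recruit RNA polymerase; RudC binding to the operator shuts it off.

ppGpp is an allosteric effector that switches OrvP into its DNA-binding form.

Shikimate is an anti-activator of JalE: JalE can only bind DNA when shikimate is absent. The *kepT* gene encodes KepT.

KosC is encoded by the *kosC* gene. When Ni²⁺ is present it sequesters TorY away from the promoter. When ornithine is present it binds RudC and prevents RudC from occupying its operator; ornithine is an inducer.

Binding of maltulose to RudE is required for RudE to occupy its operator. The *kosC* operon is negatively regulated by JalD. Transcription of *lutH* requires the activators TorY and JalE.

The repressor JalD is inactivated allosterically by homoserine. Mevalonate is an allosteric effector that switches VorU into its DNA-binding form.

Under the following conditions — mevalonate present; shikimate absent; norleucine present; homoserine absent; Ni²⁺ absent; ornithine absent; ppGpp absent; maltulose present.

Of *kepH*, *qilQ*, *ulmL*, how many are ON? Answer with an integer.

Ni²⁺ is absent, so TorY is active.
Shikimate is absent, so JalE is active.
No repressor is bound and TorY and JalE are active, so *lutH* is transcribed.
So LutH is produced and active.
ppGpp is absent, so OrvP is inactive.
With repressor LutH bound, *kepH* is not transcribed.
→ *kepH* is OFF.
Mevalonate is present, so VorU is active.
Ornithine is absent, so RudC is active.
With repressor RudC bound, *kepT* is not transcribed.
So KepT is not produced.
Homoserine is absent, so JalD is active.
With repressor JalD bound, *kosC* is not transcribed.
So KosC is not produced.
No activator is available at the *qilQ* promoter, so *qilQ* is not transcribed.
→ *qilQ* is OFF.
Maltulose is present, so RudE is active.
Norleucine is present, so LomX is inactive.
With repressor RudE bound, *ulmL* is not transcribed.
→ *ulmL* is OFF.
0 of the 3 genes are transcribed.

0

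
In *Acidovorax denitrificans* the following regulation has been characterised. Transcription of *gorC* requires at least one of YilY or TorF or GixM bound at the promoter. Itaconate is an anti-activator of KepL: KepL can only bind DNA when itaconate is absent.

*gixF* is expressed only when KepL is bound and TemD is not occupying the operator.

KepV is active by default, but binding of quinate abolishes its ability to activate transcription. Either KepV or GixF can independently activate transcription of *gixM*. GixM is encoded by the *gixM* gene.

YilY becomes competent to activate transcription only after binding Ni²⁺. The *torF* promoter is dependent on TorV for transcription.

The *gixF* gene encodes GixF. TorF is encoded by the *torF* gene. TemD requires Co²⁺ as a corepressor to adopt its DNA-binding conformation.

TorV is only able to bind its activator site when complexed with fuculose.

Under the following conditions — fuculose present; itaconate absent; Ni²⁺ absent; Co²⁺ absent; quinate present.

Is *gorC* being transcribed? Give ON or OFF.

Ni²⁺ is absent, so YilY is inactive.
Fuculose is present, so TorV is active.
No repressor is bound and TorV is active, so *torF* is transcribed.
So TorF is produced and active.
Quinate is present, so KepV is inactive.
Co²⁺ is absent, so TemD is inactive.
Itaconate is absent, so KepL is active.
No repressor is bound and KepL is active, so *gixF* is transcribed.
So GixF is produced and active.
Activator GixF is present, so *gixM* is transcribed.
So GixM is produced and active.
Activator TorF is present, so *gorC* is transcribed.

ON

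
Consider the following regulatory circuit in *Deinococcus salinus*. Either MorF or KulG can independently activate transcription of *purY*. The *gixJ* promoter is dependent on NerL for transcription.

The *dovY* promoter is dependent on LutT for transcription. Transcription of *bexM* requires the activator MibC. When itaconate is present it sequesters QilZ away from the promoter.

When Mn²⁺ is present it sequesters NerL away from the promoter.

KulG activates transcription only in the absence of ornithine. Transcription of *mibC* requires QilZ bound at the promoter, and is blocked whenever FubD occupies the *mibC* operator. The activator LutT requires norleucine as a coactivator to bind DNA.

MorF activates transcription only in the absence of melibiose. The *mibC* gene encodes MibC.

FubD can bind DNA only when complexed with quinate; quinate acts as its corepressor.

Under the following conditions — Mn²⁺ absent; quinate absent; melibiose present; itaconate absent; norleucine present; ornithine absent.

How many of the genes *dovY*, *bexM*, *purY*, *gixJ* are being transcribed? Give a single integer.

Norleucine is present, so LutT is active.
No repressor is bound and LutT is active, so *dovY* is transcribed.
→ *dovY* is ON.
Quinate is absent, so FubD is inactive.
Itaconate is absent, so QilZ is active.
No repressor is bound and QilZ is active, so *mibC* is transcribed.
So MibC is produced and active.
No repressor is bound and MibC is active, so *bexM* is transcribed.
→ *bexM* is ON.
Melibiose is present, so MorF is inactive.
Ornithine is absent, so KulG is active.
Activator KulG is present, so *purY* is transcribed.
→ *purY* is ON.
Mn²⁺ is absent, so NerL is active.
No repressor is bound and NerL is active, so *gixJ* is transcribed.
→ *gixJ* is ON.
4 of the 4 genes are transcribed.

4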